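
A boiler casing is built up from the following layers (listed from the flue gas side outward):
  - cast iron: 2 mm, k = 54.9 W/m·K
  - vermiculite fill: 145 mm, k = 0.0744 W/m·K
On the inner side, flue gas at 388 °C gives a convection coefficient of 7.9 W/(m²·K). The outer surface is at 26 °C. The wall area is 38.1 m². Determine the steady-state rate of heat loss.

Model the wall as resistances in series:
R_inner film = 1/(h_i·A) = 1/(7.9×38.1) = 0.003322 K/W
R_cast iron = L/(kA) = 0.002/(54.9×38.1) = 9.562×10^-7 K/W
R_vermiculite fill = L/(kA) = 0.145/(0.0744×38.1) = 0.05115 K/W
R_total = 0.05448 K/W
Q = ΔT / R_total = 362 / 0.05448

Q ≈ 6650 W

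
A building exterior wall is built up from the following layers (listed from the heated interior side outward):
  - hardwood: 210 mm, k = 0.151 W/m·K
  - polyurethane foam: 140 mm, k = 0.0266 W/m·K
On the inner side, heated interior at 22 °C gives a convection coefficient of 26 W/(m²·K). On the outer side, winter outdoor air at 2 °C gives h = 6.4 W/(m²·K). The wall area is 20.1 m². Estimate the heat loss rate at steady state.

Q ≈ 58.7 W

Treating each layer as a thermal resistance in series:
R_inner film = 1/(h_i·A) = 1/(26×20.1) = 0.001914 K/W
R_hardwood = L/(kA) = 0.21/(0.151×20.1) = 0.06919 K/W
R_polyurethane foam = L/(kA) = 0.14/(0.0266×20.1) = 0.2618 K/W
R_outer film = 1/(h_o·A) = 1/(6.4×20.1) = 0.007774 K/W
R_total = 0.3407 K/W
Q = ΔT / R_total = 20 / 0.3407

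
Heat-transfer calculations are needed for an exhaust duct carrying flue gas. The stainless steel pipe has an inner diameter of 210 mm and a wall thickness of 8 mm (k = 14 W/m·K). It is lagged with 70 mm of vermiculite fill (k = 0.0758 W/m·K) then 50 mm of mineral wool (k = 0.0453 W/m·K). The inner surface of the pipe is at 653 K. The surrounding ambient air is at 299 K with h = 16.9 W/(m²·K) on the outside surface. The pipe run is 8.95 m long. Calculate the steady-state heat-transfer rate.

Per-layer cylindrical resistances, series-summed:
R_stainless steel pipe wall = ln(113/105)/(2π×14×8.95) = 9.327×10^-5 K/W
R_vermiculite fill = ln(183/113)/(2π×0.0758×8.95) = 0.1131 K/W
R_mineral wool = ln(233/183)/(2π×0.0453×8.95) = 0.09482 K/W
R_outer film = 1/(h_o·2πr_oL) = 1/(16.9×2π×0.233×8.95) = 0.004516 K/W
R_total = 0.2125 K/W
Q = ΔT/R_total = 354/0.2125

Q ≈ 1670 W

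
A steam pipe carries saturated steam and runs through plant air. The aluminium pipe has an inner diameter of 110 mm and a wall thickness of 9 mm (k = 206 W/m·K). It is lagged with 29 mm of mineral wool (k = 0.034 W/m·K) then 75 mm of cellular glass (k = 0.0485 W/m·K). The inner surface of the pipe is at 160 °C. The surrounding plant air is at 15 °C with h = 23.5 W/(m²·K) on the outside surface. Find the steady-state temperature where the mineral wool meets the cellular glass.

T ≈ 92 °C

Radial resistances (cylindrical: R_cond = ln(r_o/r_i)/(2πkL), R_conv = 1/(h·2πrL)):
R_aluminium pipe wall = ln(64/55)/(2π×206×1) = 1.171×10^-4 K/W
R_mineral wool = ln(93/64)/(2π×0.034×1) = 1.749 K/W
R_cellular glass = ln(168/93)/(2π×0.0485×1) = 1.941 K/W
R_outer film = 1/(h_o·2πr_oL) = 1/(23.5×2π×0.168×1) = 0.04031 K/W
R_total = 3.73 K/W
Q = ΔT/R_total = 145/3.73
Q = 38.9 W/m
T_interface = T_inner − Q·ΣR(inner→interface) = 160 − 38.9×1.749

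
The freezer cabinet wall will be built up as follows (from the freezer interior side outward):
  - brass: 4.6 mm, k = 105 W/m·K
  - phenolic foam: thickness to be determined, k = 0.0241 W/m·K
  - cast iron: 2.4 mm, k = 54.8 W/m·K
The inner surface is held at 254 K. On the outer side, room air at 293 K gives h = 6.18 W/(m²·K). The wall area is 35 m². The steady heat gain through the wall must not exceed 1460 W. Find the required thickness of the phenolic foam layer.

L ≈ 18.6 mm

Model the wall as resistances in series:
R_brass = L/(kA) = 0.0046/(105×35) = 1.252×10^-6 K/W
R_cast iron = L/(kA) = 0.0024/(54.8×35) = 1.251×10^-6 K/W
R_outer film = 1/(h_o·A) = 1/(6.18×35) = 0.004623 K/W
Sum of the known resistances R_other = 0.004626 K/W
Required total resistance R_tot = ΔT/Q_allow = 39/1460 = 0.02671 K/W
R_phenolic foam = R_tot − R_other = 0.02209 K/W
L = R·k·A = 0.02209×0.0241×35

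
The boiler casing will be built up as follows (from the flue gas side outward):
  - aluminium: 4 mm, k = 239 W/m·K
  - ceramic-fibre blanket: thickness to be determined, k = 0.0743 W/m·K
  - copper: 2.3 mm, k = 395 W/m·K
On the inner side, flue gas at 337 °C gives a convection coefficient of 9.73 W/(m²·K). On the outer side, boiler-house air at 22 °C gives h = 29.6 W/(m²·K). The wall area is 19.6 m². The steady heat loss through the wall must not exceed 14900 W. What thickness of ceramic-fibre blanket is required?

Model the wall as resistances in series:
R_inner film = 1/(h_i·A) = 1/(9.73×19.6) = 0.005244 K/W
R_aluminium = L/(kA) = 0.004/(239×19.6) = 8.539×10^-7 K/W
R_copper = L/(kA) = 0.0023/(395×19.6) = 2.971×10^-7 K/W
R_outer film = 1/(h_o·A) = 1/(29.6×19.6) = 0.001724 K/W
Sum of the known resistances R_other = 0.006968 K/W
Required total resistance R_tot = ΔT/Q_allow = 315/14900 = 0.02114 K/W
R_ceramic-fibre blanket = R_tot − R_other = 0.01417 K/W
L = R·k·A = 0.01417×0.0743×19.6

L ≈ 20.6 mm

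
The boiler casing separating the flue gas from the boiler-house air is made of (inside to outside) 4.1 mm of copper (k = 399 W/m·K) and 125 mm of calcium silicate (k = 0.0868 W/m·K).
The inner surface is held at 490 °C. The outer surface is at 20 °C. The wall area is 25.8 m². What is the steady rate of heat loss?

Thermal resistances in series:
R_copper = L/(kA) = 0.0041/(399×25.8) = 3.983×10^-7 K/W
R_calcium silicate = L/(kA) = 0.125/(0.0868×25.8) = 0.05582 K/W
R_total = 0.05582 K/W
Q = ΔT / R_total = 470 / 0.05582

Q ≈ 8420 W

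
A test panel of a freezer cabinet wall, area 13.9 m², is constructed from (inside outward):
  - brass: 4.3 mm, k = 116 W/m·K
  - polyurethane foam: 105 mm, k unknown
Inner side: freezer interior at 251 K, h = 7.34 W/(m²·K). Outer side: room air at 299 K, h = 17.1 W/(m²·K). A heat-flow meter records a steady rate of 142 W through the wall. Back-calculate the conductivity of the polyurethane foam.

k ≈ 0.0233 W/(m·K)

Treating each layer as a thermal resistance in series:
R_inner film = 1/(h_i·A) = 1/(7.34×13.9) = 0.009801 K/W
R_brass = L/(kA) = 0.0043/(116×13.9) = 2.667×10^-6 K/W
R_outer film = 1/(h_o·A) = 1/(17.1×13.9) = 0.004207 K/W
Sum of known resistances R_other = 0.01401 K/W
Total R = ΔT/Q = 48/142 = 0.338 K/W
R_polyurethane foam = R_total − R_other = 0.324 K/W
k = L/(R·A) = 0.105/(0.324×13.9)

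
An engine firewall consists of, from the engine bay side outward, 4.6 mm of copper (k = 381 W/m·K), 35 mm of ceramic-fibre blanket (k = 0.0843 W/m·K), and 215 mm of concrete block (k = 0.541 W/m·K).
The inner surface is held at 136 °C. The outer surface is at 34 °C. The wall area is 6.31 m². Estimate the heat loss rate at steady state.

Model the wall as resistances in series:
R_copper = L/(kA) = 0.0046/(381×6.31) = 1.913×10^-6 K/W
R_ceramic-fibre blanket = L/(kA) = 0.035/(0.0843×6.31) = 0.0658 K/W
R_concrete block = L/(kA) = 0.215/(0.541×6.31) = 0.06298 K/W
R_total = 0.1288 K/W
Q = ΔT / R_total = 102 / 0.1288

Q ≈ 792 W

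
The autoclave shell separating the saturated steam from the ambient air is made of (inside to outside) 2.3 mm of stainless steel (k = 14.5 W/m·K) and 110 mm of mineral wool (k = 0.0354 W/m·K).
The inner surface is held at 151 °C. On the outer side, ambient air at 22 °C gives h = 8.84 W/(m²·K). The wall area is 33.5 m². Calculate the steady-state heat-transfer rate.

Q ≈ 1340 W

Using the resistance-network approach (series):
R_stainless steel = L/(kA) = 0.0023/(14.5×33.5) = 4.735×10^-6 K/W
R_mineral wool = L/(kA) = 0.11/(0.0354×33.5) = 0.09276 K/W
R_outer film = 1/(h_o·A) = 1/(8.84×33.5) = 0.003377 K/W
R_total = 0.09614 K/W
Q = ΔT / R_total = 129 / 0.09614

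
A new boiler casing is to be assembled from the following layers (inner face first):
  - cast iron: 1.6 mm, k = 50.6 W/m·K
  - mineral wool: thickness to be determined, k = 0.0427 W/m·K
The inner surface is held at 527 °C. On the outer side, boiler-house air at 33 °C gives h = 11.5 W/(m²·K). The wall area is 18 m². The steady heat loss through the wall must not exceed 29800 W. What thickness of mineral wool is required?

L ≈ 9.03 mm

Using the resistance-network approach (series):
R_cast iron = L/(kA) = 0.0016/(50.6×18) = 1.757×10^-6 K/W
R_outer film = 1/(h_o·A) = 1/(11.5×18) = 0.004831 K/W
Sum of the known resistances R_other = 0.004833 K/W
Required total resistance R_tot = ΔT/Q_allow = 494/29800 = 0.01658 K/W
R_mineral wool = R_tot − R_other = 0.01174 K/W
L = R·k·A = 0.01174×0.0427×18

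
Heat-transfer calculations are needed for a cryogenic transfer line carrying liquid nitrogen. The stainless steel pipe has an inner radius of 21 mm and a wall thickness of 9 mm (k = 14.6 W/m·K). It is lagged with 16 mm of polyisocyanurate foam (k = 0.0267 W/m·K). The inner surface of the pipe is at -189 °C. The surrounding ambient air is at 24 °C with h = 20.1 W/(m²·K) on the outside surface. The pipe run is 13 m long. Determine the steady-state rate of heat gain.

Treating each annulus and film as a series resistance:
R_stainless steel pipe wall = ln(30/21)/(2π×14.6×13) = 2.991×10^-4 K/W
R_polyisocyanurate foam = ln(46/30)/(2π×0.0267×13) = 0.196 K/W
R_outer film = 1/(h_o·2πr_oL) = 1/(20.1×2π×0.046×13) = 0.01324 K/W
R_total = 0.2095 K/W
Q = ΔT/R_total = 213/0.2095

Q ≈ 1020 W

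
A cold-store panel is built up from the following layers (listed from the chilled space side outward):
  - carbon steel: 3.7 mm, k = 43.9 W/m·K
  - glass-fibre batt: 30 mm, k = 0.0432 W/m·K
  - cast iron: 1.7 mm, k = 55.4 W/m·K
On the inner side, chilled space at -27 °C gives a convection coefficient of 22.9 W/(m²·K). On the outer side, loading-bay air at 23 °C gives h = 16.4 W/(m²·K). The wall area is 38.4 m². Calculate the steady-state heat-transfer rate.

Q ≈ 2400 W

Treating each layer as a thermal resistance in series:
R_inner film = 1/(h_i·A) = 1/(22.9×38.4) = 0.001137 K/W
R_carbon steel = L/(kA) = 0.0037/(43.9×38.4) = 2.195×10^-6 K/W
R_glass-fibre batt = L/(kA) = 0.03/(0.0432×38.4) = 0.01808 K/W
R_cast iron = L/(kA) = 0.0017/(55.4×38.4) = 7.991×10^-7 K/W
R_outer film = 1/(h_o·A) = 1/(16.4×38.4) = 0.001588 K/W
R_total = 0.02081 K/W
Q = ΔT / R_total = 50 / 0.02081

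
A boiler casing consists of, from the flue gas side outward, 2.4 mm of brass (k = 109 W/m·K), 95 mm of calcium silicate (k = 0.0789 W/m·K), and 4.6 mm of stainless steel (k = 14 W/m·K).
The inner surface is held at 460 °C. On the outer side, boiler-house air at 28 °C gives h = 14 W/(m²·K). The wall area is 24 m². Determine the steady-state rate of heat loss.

Using the resistance-network approach (series):
R_brass = L/(kA) = 0.0024/(109×24) = 9.174×10^-7 K/W
R_calcium silicate = L/(kA) = 0.095/(0.0789×24) = 0.05017 K/W
R_stainless steel = L/(kA) = 0.0046/(14×24) = 1.369×10^-5 K/W
R_outer film = 1/(h_o·A) = 1/(14×24) = 0.002976 K/W
R_total = 0.05316 K/W
Q = ΔT / R_total = 432 / 0.05316

Q ≈ 8130 W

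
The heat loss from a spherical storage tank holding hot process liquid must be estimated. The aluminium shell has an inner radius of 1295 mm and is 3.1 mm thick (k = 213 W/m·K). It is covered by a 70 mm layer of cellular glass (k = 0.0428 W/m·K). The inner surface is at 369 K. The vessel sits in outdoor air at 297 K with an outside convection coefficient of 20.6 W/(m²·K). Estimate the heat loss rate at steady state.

Spherical conduction: R = (1/r_in − 1/r_out)/(4πk) per layer; series-sum.
R_aluminium shell = (1/1.295 − 1/1.2981)/(4π×213) = 6.89×10^-7 K/W
R_cellular glass = (1/1.2981 − 1/1.3681)/(4π×0.0428) = 0.07329 K/W
R_outer film = 1/(h·4πr_o²) = 1/(20.6×4π×1.3681²) = 0.002064 K/W
R_total = 0.07535 K/W
Q = ΔT/R_total = 72/0.07535

Q ≈ 956 W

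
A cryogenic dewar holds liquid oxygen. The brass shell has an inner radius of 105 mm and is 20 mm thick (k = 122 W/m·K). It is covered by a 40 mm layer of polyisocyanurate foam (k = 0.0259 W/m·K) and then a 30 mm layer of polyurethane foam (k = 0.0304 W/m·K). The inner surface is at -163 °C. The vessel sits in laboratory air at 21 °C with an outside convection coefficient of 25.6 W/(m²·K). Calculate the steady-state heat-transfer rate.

Q ≈ 21.7 W

Radial (spherical) resistances in series:
R_brass shell = (1/0.105 − 1/0.125)/(4π×122) = 9.939×10^-4 K/W
R_polyisocyanurate foam = (1/0.125 − 1/0.165)/(4π×0.0259) = 5.959 K/W
R_polyurethane foam = (1/0.165 − 1/0.195)/(4π×0.0304) = 2.441 K/W
R_outer film = 1/(h·4πr_o²) = 1/(25.6×4π×0.195²) = 0.08175 K/W
R_total = 8.482 K/W
Q = ΔT/R_total = 184/8.482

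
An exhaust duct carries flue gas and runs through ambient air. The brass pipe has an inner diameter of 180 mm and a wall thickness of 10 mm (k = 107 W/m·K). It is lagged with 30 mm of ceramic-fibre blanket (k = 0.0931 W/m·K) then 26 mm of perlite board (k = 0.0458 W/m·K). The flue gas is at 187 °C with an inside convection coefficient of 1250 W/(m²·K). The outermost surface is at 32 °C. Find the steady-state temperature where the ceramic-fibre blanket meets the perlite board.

T ≈ 123 °C

Per-layer cylindrical resistances, series-summed:
R_inner film = 1/(h_i·2πr₁L) = 1/(1250×2π×0.09×1) = 0.001415 K/W
R_brass pipe wall = ln(100/90)/(2π×107×1) = 1.567×10^-4 K/W
R_ceramic-fibre blanket = ln(130/100)/(2π×0.0931×1) = 0.4485 K/W
R_perlite board = ln(156/130)/(2π×0.0458×1) = 0.6336 K/W
R_total = 1.084 K/W
Q = ΔT/R_total = 155/1.084
Q = 143 W/m
T_interface = T_inner − Q·ΣR(inner→interface) = 187 − 143×0.4501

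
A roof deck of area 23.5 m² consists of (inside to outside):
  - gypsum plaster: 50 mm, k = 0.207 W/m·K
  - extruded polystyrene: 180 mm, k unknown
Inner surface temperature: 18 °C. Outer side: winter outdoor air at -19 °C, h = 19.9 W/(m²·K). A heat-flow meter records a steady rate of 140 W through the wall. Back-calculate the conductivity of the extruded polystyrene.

k ≈ 0.0304 W/(m·K)

Using the resistance-network approach (series):
R_gypsum plaster = L/(kA) = 0.05/(0.207×23.5) = 0.01028 K/W
R_outer film = 1/(h_o·A) = 1/(19.9×23.5) = 0.002138 K/W
Sum of known resistances R_other = 0.01242 K/W
Total R = ΔT/Q = 37/140 = 0.2643 K/W
R_extruded polystyrene = R_total − R_other = 0.2519 K/W
k = L/(R·A) = 0.18/(0.2519×23.5)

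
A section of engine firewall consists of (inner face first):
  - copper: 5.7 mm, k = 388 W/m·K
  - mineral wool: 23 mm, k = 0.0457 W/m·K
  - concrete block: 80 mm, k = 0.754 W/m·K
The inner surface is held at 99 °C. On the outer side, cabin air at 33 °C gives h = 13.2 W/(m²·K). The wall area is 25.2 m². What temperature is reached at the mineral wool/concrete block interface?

Model the wall as resistances in series:
R_copper = L/(kA) = 0.0057/(388×25.2) = 5.83×10^-7 K/W
R_mineral wool = L/(kA) = 0.023/(0.0457×25.2) = 0.01997 K/W
R_concrete block = L/(kA) = 0.08/(0.754×25.2) = 0.00421 K/W
R_outer film = 1/(h_o·A) = 1/(13.2×25.2) = 0.003006 K/W
R_total = 0.02719 K/W;  Q = ΔT/R_total = 66/0.02719 = 2427 W
T_interface = T_inner − Q·ΣR(inner→interface) = 99 − 2430×0.01997

T ≈ 50.5 °C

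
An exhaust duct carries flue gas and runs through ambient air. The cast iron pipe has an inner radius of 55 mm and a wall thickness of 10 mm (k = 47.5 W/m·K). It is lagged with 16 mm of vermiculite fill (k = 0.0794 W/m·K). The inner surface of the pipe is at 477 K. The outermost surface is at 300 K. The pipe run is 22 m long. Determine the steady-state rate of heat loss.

For a radial system each layer contributes R = ln(r_out/r_in)/(2πkL); films add R = 1/(hA).
R_cast iron pipe wall = ln(65/55)/(2π×47.5×22) = 2.544×10^-5 K/W
R_vermiculite fill = ln(81/65)/(2π×0.0794×22) = 0.02005 K/W
R_total = 0.02008 K/W
Q = ΔT/R_total = 177/0.02008

Q ≈ 8820 W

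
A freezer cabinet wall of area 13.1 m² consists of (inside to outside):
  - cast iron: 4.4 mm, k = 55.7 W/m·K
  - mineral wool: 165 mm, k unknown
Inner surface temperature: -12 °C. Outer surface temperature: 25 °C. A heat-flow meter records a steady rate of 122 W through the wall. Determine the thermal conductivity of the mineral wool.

k ≈ 0.0415 W/(m·K)

Series thermal resistances:
R_cast iron = L/(kA) = 0.0044/(55.7×13.1) = 6.03×10^-6 K/W
Sum of known resistances R_other = 6.03×10^-6 K/W
Total R = ΔT/Q = 37/122 = 0.3033 K/W
R_mineral wool = R_total − R_other = 0.3033 K/W
k = L/(R·A) = 0.165/(0.3033×13.1)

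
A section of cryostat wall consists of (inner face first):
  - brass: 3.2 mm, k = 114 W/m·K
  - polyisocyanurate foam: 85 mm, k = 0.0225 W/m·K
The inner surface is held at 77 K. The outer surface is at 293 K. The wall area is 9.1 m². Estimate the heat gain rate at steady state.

Thermal resistances in series:
R_brass = L/(kA) = 0.0032/(114×9.1) = 3.085×10^-6 K/W
R_polyisocyanurate foam = L/(kA) = 0.085/(0.0225×9.1) = 0.4151 K/W
R_total = 0.4151 K/W
Q = ΔT / R_total = 216 / 0.4151

Q ≈ 520 W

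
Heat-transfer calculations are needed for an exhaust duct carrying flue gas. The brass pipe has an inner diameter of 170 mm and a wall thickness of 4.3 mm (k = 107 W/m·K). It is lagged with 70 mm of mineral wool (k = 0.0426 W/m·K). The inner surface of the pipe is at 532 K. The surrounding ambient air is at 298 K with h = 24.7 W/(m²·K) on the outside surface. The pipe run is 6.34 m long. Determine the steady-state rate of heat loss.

Radial resistances (cylindrical: R_cond = ln(r_o/r_i)/(2πkL), R_conv = 1/(h·2πrL)):
R_brass pipe wall = ln(89.3/85)/(2π×107×6.34) = 1.158×10^-5 K/W
R_mineral wool = ln(159.3/89.3)/(2π×0.0426×6.34) = 0.3411 K/W
R_outer film = 1/(h_o·2πr_oL) = 1/(24.7×2π×0.1593×6.34) = 0.00638 K/W
R_total = 0.3475 K/W
Q = ΔT/R_total = 234/0.3475

Q ≈ 673 W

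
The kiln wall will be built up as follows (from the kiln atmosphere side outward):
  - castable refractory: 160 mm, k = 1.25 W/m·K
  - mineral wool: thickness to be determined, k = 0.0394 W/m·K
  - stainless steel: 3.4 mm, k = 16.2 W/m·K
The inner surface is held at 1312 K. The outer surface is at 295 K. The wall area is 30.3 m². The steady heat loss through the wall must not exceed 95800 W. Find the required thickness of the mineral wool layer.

L ≈ 7.62 mm

Model the wall as resistances in series:
R_castable refractory = L/(kA) = 0.16/(1.25×30.3) = 0.004224 K/W
R_stainless steel = L/(kA) = 0.0034/(16.2×30.3) = 6.927×10^-6 K/W
Sum of the known resistances R_other = 0.004231 K/W
Required total resistance R_tot = ΔT/Q_allow = 1017/95800 = 0.01062 K/W
R_mineral wool = R_tot − R_other = 0.006385 K/W
L = R·k·A = 0.006385×0.0394×30.3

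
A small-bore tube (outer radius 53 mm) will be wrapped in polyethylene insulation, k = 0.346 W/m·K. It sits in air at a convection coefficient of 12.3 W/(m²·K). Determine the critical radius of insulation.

r_cr ≈ 28.1 mm

For a cylinder r_cr = k/h = 0.346/12.3
r_cr = 28.1 mm; since the bare radius (53 mm) is above r_cr, any added insulation will reduce heat loss.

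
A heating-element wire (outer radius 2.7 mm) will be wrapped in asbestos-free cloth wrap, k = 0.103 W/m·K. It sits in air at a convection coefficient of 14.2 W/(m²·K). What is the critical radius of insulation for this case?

For a cylinder r_cr = k/h = 0.103/14.2
r_cr = 7.25 mm; since the bare radius (2.7 mm) is below r_cr, adding a thin layer of insulation will *increase* heat loss.

r_cr ≈ 7.25 mm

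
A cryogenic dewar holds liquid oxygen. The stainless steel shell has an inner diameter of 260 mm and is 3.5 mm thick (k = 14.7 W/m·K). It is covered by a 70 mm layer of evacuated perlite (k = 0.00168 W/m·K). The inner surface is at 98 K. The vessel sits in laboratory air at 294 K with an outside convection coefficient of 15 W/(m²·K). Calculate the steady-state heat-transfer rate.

Spherical conduction: R = (1/r_in − 1/r_out)/(4πk) per layer; series-sum.
R_stainless steel shell = (1/0.13 − 1/0.1335)/(4π×14.7) = 0.001092 K/W
R_evacuated perlite = (1/0.1335 − 1/0.2035)/(4π×0.00168) = 122 K/W
R_outer film = 1/(h·4πr_o²) = 1/(15×4π×0.2035²) = 0.1281 K/W
R_total = 122.2 K/W
Q = ΔT/R_total = 196/122.2

Q ≈ 1.6 W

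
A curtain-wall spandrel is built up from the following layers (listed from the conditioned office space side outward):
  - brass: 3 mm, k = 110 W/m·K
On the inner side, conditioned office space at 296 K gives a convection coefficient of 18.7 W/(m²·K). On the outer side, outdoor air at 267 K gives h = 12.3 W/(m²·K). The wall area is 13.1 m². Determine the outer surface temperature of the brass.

T ≈ 284 K

Using the resistance-network approach (series):
R_inner film = 1/(h_i·A) = 1/(18.7×13.1) = 0.004082 K/W
R_brass = L/(kA) = 0.003/(110×13.1) = 2.082×10^-6 K/W
R_outer film = 1/(h_o·A) = 1/(12.3×13.1) = 0.006206 K/W
R_total = 0.01029 K/W;  Q = ΔT/R_total = 29/0.01029 = 2818 W
T_interface = T_inner − Q·ΣR(inner→interface) = 296 − 2820×0.004084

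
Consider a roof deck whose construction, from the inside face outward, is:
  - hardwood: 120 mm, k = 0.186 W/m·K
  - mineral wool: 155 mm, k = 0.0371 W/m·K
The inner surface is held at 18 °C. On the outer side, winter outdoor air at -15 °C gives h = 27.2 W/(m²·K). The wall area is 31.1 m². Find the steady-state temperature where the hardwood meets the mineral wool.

Series thermal resistances:
R_hardwood = L/(kA) = 0.12/(0.186×31.1) = 0.02074 K/W
R_mineral wool = L/(kA) = 0.155/(0.0371×31.1) = 0.1343 K/W
R_outer film = 1/(h_o·A) = 1/(27.2×31.1) = 0.001182 K/W
R_total = 0.1563 K/W;  Q = ΔT/R_total = 33/0.1563 = 211.2 W
T_interface = T_inner − Q·ΣR(inner→interface) = 18 − 211×0.02074

T ≈ 13.6 °C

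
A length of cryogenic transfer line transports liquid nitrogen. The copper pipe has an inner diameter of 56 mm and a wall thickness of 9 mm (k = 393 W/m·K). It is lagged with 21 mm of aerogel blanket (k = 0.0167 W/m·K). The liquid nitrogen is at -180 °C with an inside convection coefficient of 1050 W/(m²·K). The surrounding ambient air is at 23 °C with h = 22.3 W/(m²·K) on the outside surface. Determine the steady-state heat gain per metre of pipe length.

q′ ≈ 46 W/m

For a radial system each layer contributes R = ln(r_out/r_in)/(2πkL); films add R = 1/(hA).
R_inner film = 1/(h_i·2πr₁L) = 1/(1050×2π×0.028×1) = 0.005413 K/W
R_copper pipe wall = ln(37/28)/(2π×393×1) = 1.129×10^-4 K/W
R_aerogel blanket = ln(58/37)/(2π×0.0167×1) = 4.284 K/W
R_outer film = 1/(h_o·2πr_oL) = 1/(22.3×2π×0.058×1) = 0.1231 K/W
R_total = 4.413 K/W
Q = ΔT/R_total = 203/4.413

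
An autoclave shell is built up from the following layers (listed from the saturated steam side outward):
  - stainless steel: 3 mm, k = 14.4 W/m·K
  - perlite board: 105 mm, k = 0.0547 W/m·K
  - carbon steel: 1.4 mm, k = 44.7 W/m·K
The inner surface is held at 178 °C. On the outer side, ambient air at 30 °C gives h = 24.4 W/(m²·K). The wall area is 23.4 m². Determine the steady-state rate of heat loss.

Q ≈ 1770 W

Using the resistance-network approach (series):
R_stainless steel = L/(kA) = 0.003/(14.4×23.4) = 8.903×10^-6 K/W
R_perlite board = L/(kA) = 0.105/(0.0547×23.4) = 0.08203 K/W
R_carbon steel = L/(kA) = 0.0014/(44.7×23.4) = 1.338×10^-6 K/W
R_outer film = 1/(h_o·A) = 1/(24.4×23.4) = 0.001751 K/W
R_total = 0.08379 K/W
Q = ΔT / R_total = 148 / 0.08379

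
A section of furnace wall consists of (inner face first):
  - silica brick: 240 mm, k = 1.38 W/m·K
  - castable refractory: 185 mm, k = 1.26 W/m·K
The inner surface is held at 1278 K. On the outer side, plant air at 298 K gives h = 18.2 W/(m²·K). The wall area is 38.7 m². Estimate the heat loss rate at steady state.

Using the resistance-network approach (series):
R_silica brick = L/(kA) = 0.24/(1.38×38.7) = 0.004494 K/W
R_castable refractory = L/(kA) = 0.185/(1.26×38.7) = 0.003794 K/W
R_outer film = 1/(h_o·A) = 1/(18.2×38.7) = 0.00142 K/W
R_total = 0.009708 K/W
Q = ΔT / R_total = 980 / 0.009708

Q ≈ 101000 W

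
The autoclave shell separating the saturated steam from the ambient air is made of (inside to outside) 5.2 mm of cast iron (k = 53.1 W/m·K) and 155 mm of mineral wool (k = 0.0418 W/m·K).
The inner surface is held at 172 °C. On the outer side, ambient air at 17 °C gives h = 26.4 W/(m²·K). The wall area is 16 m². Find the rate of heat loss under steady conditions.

Treating each layer as a thermal resistance in series:
R_cast iron = L/(kA) = 0.0052/(53.1×16) = 6.121×10^-6 K/W
R_mineral wool = L/(kA) = 0.155/(0.0418×16) = 0.2318 K/W
R_outer film = 1/(h_o·A) = 1/(26.4×16) = 0.002367 K/W
R_total = 0.2341 K/W
Q = ΔT / R_total = 155 / 0.2341

Q ≈ 662 W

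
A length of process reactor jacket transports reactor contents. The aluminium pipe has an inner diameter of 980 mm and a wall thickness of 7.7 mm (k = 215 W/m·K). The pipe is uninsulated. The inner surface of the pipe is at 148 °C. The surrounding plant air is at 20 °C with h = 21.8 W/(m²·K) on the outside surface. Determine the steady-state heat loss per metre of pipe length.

Treating each annulus and film as a series resistance:
R_aluminium pipe wall = ln(497.7/490)/(2π×215×1) = 1.154×10^-5 K/W
R_outer film = 1/(h_o·2πr_oL) = 1/(21.8×2π×0.4977×1) = 0.01467 K/W
R_total = 0.01468 K/W
Q = ΔT/R_total = 128/0.01468

q′ ≈ 8720 W/m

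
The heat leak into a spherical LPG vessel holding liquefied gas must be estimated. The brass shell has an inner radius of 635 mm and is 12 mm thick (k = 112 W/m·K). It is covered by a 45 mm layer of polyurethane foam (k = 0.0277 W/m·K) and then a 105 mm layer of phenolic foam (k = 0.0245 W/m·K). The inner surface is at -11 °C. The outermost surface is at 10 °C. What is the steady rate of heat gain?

For a spherical shell R = (1/r₁ − 1/r₂)/(4πk); film R = 1/(h·4πr²). In series:
R_brass shell = (1/0.635 − 1/0.647)/(4π×112) = 2.075×10^-5 K/W
R_polyurethane foam = (1/0.647 − 1/0.692)/(4π×0.0277) = 0.2887 K/W
R_phenolic foam = (1/0.692 − 1/0.797)/(4π×0.0245) = 0.6184 K/W
R_total = 0.9071 K/W
Q = ΔT/R_total = 21/0.9071

Q ≈ 23.1 W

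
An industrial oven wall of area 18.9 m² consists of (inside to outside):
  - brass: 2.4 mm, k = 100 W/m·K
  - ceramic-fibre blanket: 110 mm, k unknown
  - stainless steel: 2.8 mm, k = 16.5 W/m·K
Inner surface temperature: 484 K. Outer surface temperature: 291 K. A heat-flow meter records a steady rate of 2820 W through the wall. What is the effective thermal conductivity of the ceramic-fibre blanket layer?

Treating each layer as a thermal resistance in series:
R_brass = L/(kA) = 0.0024/(100×18.9) = 1.27×10^-6 K/W
R_stainless steel = L/(kA) = 0.0028/(16.5×18.9) = 8.979×10^-6 K/W
Sum of known resistances R_other = 1.025×10^-5 K/W
Total R = ΔT/Q = 193/2820 = 0.06844 K/W
R_ceramic-fibre blanket = R_total − R_other = 0.06843 K/W
k = L/(R·A) = 0.11/(0.06843×18.9)

k ≈ 0.0851 W/(m·K)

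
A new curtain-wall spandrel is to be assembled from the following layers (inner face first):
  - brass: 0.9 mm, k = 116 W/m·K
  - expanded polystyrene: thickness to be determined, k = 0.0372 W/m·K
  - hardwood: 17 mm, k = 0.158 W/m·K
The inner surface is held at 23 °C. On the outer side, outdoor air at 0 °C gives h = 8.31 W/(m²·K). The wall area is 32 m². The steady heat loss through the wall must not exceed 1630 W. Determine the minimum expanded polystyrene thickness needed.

Model the wall as resistances in series:
R_brass = L/(kA) = 0.0009/(116×32) = 2.425×10^-7 K/W
R_hardwood = L/(kA) = 0.017/(0.158×32) = 0.003362 K/W
R_outer film = 1/(h_o·A) = 1/(8.31×32) = 0.003761 K/W
Sum of the known resistances R_other = 0.007123 K/W
Required total resistance R_tot = ΔT/Q_allow = 23/1630 = 0.01411 K/W
R_expanded polystyrene = R_tot − R_other = 0.006987 K/W
L = R·k·A = 0.006987×0.0372×32

L ≈ 8.32 mm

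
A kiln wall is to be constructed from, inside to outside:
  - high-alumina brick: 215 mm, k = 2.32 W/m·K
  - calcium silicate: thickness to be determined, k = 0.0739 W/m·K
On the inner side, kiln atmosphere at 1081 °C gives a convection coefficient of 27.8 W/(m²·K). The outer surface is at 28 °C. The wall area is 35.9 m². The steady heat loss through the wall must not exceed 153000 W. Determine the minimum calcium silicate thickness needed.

L ≈ 8.75 mm

Model the wall as resistances in series:
R_inner film = 1/(h_i·A) = 1/(27.8×35.9) = 0.001002 K/W
R_high-alumina brick = L/(kA) = 0.215/(2.32×35.9) = 0.002581 K/W
Sum of the known resistances R_other = 0.003583 K/W
Required total resistance R_tot = ΔT/Q_allow = 1053/153000 = 0.006882 K/W
R_calcium silicate = R_tot − R_other = 0.003299 K/W
L = R·k·A = 0.003299×0.0739×35.9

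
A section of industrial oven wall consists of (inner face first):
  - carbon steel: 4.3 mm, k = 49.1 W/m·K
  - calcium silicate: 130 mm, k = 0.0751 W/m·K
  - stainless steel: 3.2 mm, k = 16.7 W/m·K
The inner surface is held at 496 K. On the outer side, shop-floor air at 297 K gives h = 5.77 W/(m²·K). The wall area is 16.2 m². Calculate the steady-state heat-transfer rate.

Q ≈ 1690 W

Model the wall as resistances in series:
R_carbon steel = L/(kA) = 0.0043/(49.1×16.2) = 5.406×10^-6 K/W
R_calcium silicate = L/(kA) = 0.13/(0.0751×16.2) = 0.1069 K/W
R_stainless steel = L/(kA) = 0.0032/(16.7×16.2) = 1.183×10^-5 K/W
R_outer film = 1/(h_o·A) = 1/(5.77×16.2) = 0.0107 K/W
R_total = 0.1176 K/W
Q = ΔT / R_total = 199 / 0.1176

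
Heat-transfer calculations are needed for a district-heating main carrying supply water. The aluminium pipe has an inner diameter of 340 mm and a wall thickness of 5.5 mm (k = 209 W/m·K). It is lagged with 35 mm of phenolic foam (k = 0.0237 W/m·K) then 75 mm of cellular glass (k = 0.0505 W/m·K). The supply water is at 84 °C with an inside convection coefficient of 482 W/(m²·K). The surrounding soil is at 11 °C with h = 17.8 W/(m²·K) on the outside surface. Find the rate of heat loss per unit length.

Treating each annulus and film as a series resistance:
R_inner film = 1/(h_i·2πr₁L) = 1/(482×2π×0.17×1) = 0.001942 K/W
R_aluminium pipe wall = ln(175.5/170)/(2π×209×1) = 2.425×10^-5 K/W
R_phenolic foam = ln(210.5/175.5)/(2π×0.0237×1) = 1.221 K/W
R_cellular glass = ln(285.5/210.5)/(2π×0.0505×1) = 0.9605 K/W
R_outer film = 1/(h_o·2πr_oL) = 1/(17.8×2π×0.2855×1) = 0.03132 K/W
R_total = 2.215 K/W
Q = ΔT/R_total = 73/2.215

q′ ≈ 33 W/m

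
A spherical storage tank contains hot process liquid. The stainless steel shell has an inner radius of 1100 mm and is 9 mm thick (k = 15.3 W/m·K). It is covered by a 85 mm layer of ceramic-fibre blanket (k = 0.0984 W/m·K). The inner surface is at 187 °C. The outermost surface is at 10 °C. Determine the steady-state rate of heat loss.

Each spherical layer contributes R = (1/r_i − 1/r_o)/(4πk):
R_stainless steel shell = (1/1.1 − 1/1.109)/(4π×15.3) = 3.837×10^-5 K/W
R_ceramic-fibre blanket = (1/1.109 − 1/1.194)/(4π×0.0984) = 0.05191 K/W
R_total = 0.05195 K/W
Q = ΔT/R_total = 177/0.05195

Q ≈ 3410 W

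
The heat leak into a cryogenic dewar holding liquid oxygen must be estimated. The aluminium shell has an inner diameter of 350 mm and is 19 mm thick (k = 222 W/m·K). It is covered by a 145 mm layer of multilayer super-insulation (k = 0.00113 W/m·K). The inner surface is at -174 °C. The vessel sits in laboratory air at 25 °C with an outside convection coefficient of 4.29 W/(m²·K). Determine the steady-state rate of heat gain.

Q ≈ 1.28 W

Radial (spherical) resistances in series:
R_aluminium shell = (1/0.175 − 1/0.194)/(4π×222) = 2.006×10^-4 K/W
R_multilayer super-insulation = (1/0.194 − 1/0.339)/(4π×0.00113) = 155.3 K/W
R_outer film = 1/(h·4πr_o²) = 1/(4.29×4π×0.339²) = 0.1614 K/W
R_total = 155.4 K/W
Q = ΔT/R_total = 199/155.4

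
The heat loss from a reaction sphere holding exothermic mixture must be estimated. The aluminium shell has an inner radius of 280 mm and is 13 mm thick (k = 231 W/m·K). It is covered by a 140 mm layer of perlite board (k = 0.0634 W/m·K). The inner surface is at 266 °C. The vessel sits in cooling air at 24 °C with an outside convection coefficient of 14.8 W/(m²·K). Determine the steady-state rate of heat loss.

Q ≈ 171 W

Spherical conduction: R = (1/r_in − 1/r_out)/(4πk) per layer; series-sum.
R_aluminium shell = (1/0.28 − 1/0.293)/(4π×231) = 5.459×10^-5 K/W
R_perlite board = (1/0.293 − 1/0.433)/(4π×0.0634) = 1.385 K/W
R_outer film = 1/(h·4πr_o²) = 1/(14.8×4π×0.433²) = 0.02868 K/W
R_total = 1.414 K/W
Q = ΔT/R_total = 242/1.414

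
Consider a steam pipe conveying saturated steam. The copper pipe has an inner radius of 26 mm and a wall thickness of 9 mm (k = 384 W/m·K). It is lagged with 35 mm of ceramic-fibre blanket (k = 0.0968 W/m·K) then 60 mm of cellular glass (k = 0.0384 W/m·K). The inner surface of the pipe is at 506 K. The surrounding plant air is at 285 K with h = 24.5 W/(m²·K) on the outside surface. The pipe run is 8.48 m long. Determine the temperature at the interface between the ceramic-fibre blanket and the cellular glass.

Per-layer cylindrical resistances, series-summed:
R_copper pipe wall = ln(35/26)/(2π×384×8.48) = 1.453×10^-5 K/W
R_ceramic-fibre blanket = ln(70/35)/(2π×0.0968×8.48) = 0.1344 K/W
R_cellular glass = ln(130/70)/(2π×0.0384×8.48) = 0.3026 K/W
R_outer film = 1/(h_o·2πr_oL) = 1/(24.5×2π×0.13×8.48) = 0.005893 K/W
R_total = 0.4429 K/W
Q = ΔT/R_total = 221/0.4429
Q = 499 W
T_interface = T_inner − Q·ΣR(inner→interface) = 506 − 499×0.1344

T ≈ 439 K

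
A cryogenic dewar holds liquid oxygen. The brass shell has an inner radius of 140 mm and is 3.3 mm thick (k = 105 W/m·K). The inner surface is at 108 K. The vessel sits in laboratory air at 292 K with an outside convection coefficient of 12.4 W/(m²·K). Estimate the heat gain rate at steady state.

For a spherical shell R = (1/r₁ − 1/r₂)/(4πk); film R = 1/(h·4πr²). In series:
R_brass shell = (1/0.14 − 1/0.1433)/(4π×105) = 1.247×10^-4 K/W
R_outer film = 1/(h·4πr_o²) = 1/(12.4×4π×0.1433²) = 0.3125 K/W
R_total = 0.3126 K/W
Q = ΔT/R_total = 184/0.3126

Q ≈ 589 W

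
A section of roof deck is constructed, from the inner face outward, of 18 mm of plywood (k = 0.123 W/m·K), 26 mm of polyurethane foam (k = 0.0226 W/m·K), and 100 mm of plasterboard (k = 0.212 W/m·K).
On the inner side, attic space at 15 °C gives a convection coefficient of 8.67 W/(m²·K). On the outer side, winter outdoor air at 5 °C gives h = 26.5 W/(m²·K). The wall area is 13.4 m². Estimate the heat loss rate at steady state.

Model the wall as resistances in series:
R_inner film = 1/(h_i·A) = 1/(8.67×13.4) = 0.008607 K/W
R_plywood = L/(kA) = 0.018/(0.123×13.4) = 0.01092 K/W
R_polyurethane foam = L/(kA) = 0.026/(0.0226×13.4) = 0.08585 K/W
R_plasterboard = L/(kA) = 0.1/(0.212×13.4) = 0.0352 K/W
R_outer film = 1/(h_o·A) = 1/(26.5×13.4) = 0.002816 K/W
R_total = 0.1434 K/W
Q = ΔT / R_total = 10 / 0.1434

Q ≈ 69.7 W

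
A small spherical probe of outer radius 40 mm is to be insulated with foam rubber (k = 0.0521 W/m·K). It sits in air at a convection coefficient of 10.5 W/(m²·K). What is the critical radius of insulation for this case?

r_cr ≈ 9.92 mm

For a sphere r_cr = 2k/h = 2×0.0521/10.5
r_cr = 9.92 mm; since the bare radius (40 mm) is above r_cr, any added insulation will reduce heat loss.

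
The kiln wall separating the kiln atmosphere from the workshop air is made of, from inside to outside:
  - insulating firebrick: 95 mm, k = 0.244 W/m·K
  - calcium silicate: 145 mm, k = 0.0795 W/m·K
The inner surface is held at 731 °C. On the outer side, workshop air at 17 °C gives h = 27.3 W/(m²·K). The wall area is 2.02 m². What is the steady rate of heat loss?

Q ≈ 641 W

Thermal resistances in series:
R_insulating firebrick = L/(kA) = 0.095/(0.244×2.02) = 0.1927 K/W
R_calcium silicate = L/(kA) = 0.145/(0.0795×2.02) = 0.9029 K/W
R_outer film = 1/(h_o·A) = 1/(27.3×2.02) = 0.01813 K/W
R_total = 1.114 K/W
Q = ΔT / R_total = 714 / 1.114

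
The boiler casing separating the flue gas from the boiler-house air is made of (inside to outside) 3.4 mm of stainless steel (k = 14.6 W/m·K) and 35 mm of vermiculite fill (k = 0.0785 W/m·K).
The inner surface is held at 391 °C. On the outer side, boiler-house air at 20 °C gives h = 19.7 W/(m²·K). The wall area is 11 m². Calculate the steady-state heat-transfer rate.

Treating each layer as a thermal resistance in series:
R_stainless steel = L/(kA) = 0.0034/(14.6×11) = 2.117×10^-5 K/W
R_vermiculite fill = L/(kA) = 0.035/(0.0785×11) = 0.04053 K/W
R_outer film = 1/(h_o·A) = 1/(19.7×11) = 0.004615 K/W
R_total = 0.04517 K/W
Q = ΔT / R_total = 371 / 0.04517

Q ≈ 8210 W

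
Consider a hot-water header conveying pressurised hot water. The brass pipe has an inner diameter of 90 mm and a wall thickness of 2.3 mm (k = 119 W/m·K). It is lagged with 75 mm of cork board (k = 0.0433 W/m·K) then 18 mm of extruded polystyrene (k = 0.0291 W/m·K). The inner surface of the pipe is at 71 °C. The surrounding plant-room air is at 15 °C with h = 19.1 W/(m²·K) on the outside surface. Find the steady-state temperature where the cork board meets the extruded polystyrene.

Treating each annulus and film as a series resistance:
R_brass pipe wall = ln(47.3/45)/(2π×119×1) = 6.667×10^-5 K/W
R_cork board = ln(122.3/47.3)/(2π×0.0433×1) = 3.492 K/W
R_extruded polystyrene = ln(140.3/122.3)/(2π×0.0291×1) = 0.751 K/W
R_outer film = 1/(h_o·2πr_oL) = 1/(19.1×2π×0.1403×1) = 0.05939 K/W
R_total = 4.302 K/W
Q = ΔT/R_total = 56/4.302
Q = 13 W/m
T_interface = T_inner − Q·ΣR(inner→interface) = 71 − 13×3.492

T ≈ 25.5 °C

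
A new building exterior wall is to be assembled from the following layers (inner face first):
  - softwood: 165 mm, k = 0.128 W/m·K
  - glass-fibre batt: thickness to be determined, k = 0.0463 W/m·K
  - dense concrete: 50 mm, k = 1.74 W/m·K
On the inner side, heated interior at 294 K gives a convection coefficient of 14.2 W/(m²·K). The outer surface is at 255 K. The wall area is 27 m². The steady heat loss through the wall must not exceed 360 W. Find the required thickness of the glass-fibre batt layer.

L ≈ 71.2 mm

Model the wall as resistances in series:
R_inner film = 1/(h_i·A) = 1/(14.2×27) = 0.002608 K/W
R_softwood = L/(kA) = 0.165/(0.128×27) = 0.04774 K/W
R_dense concrete = L/(kA) = 0.05/(1.74×27) = 0.001064 K/W
Sum of the known resistances R_other = 0.05142 K/W
Required total resistance R_tot = ΔT/Q_allow = 39/360 = 0.1083 K/W
R_glass-fibre batt = R_tot − R_other = 0.05692 K/W
L = R·k·A = 0.05692×0.0463×27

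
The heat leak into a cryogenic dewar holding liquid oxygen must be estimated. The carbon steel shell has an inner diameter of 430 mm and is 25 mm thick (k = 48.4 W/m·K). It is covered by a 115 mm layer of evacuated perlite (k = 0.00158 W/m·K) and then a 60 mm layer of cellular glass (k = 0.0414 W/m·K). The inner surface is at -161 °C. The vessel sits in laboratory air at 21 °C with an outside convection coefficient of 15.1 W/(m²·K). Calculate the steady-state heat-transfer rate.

Each spherical layer contributes R = (1/r_i − 1/r_o)/(4πk):
R_carbon steel shell = (1/0.215 − 1/0.24)/(4π×48.4) = 7.966×10^-4 K/W
R_evacuated perlite = (1/0.24 − 1/0.355)/(4π×0.00158) = 67.98 K/W
R_cellular glass = (1/0.355 − 1/0.415)/(4π×0.0414) = 0.7828 K/W
R_outer film = 1/(h·4πr_o²) = 1/(15.1×4π×0.415²) = 0.0306 K/W
R_total = 68.8 K/W
Q = ΔT/R_total = 182/68.8

Q ≈ 2.65 W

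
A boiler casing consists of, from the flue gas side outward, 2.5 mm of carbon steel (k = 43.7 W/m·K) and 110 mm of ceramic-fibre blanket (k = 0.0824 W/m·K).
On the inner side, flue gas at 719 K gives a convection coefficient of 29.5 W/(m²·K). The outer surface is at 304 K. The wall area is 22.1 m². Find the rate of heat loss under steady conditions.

Q ≈ 6700 W

Treating each layer as a thermal resistance in series:
R_inner film = 1/(h_i·A) = 1/(29.5×22.1) = 0.001534 K/W
R_carbon steel = L/(kA) = 0.0025/(43.7×22.1) = 2.589×10^-6 K/W
R_ceramic-fibre blanket = L/(kA) = 0.11/(0.0824×22.1) = 0.06041 K/W
R_total = 0.06194 K/W
Q = ΔT / R_total = 415 / 0.06194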